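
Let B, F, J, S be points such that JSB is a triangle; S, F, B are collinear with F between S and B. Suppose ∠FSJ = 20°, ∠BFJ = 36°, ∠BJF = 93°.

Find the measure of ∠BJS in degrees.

1. ∠BSJ = 20°  [F on ray SB]
2. ∠FBJ = 51°  [△JFB]
3. ∠JBS = 51°  [F on ray BS]
4. ∠BJS = 109°  [△JSB]

∠BJS = 109°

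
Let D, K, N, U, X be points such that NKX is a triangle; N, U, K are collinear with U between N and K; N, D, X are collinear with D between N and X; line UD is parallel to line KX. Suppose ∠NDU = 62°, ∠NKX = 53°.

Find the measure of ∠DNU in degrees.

∠DNU = 65°

1. ∠KXN = 62°  [UD∥KX, corresponding at D]
2. ∠KNX = 65°  [△NKX]
3. ∠DNU = 65°  [U on NK, D on NX]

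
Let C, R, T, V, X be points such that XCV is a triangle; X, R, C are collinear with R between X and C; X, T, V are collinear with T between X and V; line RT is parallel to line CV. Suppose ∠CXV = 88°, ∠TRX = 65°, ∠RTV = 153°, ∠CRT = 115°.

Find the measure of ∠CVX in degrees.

∠CVX = 27°

1. ∠RXT = 88°  [R on XC, T on XV]
2. ∠RTX = 27°  [△XRT]
3. ∠CVX = 27°  [RT∥CV, corresponding at T]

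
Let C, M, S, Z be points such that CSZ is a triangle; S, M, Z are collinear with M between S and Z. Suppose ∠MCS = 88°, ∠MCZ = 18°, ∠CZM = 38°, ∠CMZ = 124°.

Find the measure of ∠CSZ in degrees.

1. ∠CMS = 56°  [linear pair at M on SZ]
2. ∠CSM = 36°  [△CSM]
3. ∠CSZ = 36°  [M on ray SZ]

∠CSZ = 36°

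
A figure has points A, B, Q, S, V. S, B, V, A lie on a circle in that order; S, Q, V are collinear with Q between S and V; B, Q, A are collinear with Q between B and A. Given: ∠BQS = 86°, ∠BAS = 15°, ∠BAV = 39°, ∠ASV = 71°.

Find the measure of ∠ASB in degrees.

∠ASB = 110°

1. ∠BSV = 39°  [same arc BV]
2. ∠ABS = 55°  [△SQB]
3. ∠ASB = 110°  [△SBA]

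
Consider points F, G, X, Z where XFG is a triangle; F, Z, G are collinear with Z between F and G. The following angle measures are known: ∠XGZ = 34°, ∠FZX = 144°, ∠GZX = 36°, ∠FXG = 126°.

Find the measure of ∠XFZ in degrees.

1. ∠FGX = 34°  [Z on ray GF]
2. ∠GFX = 20°  [△XFG]
3. ∠XFZ = 20°  [Z on ray FG]

∠XFZ = 20°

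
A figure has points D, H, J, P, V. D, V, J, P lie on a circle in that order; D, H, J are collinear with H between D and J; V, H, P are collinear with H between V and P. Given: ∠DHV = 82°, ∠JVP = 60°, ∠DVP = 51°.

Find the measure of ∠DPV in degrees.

1. ∠JHP = 82°  [vertical angles at H]
2. ∠JDP = 60°  [same arc JP]
3. ∠DHP = 98°  [linear pair at H on DJ]
4. ∠DPV = 22°  [△DHP]

∠DPV = 22°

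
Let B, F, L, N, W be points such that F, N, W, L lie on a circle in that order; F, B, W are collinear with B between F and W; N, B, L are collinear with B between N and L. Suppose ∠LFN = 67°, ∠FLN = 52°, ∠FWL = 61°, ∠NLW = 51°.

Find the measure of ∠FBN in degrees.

1. ∠FNL = 61°  [△FNL]
2. ∠NFW = 51°  [same arc NW]
3. ∠FBN = 68°  [△FBN]

∠FBN = 68°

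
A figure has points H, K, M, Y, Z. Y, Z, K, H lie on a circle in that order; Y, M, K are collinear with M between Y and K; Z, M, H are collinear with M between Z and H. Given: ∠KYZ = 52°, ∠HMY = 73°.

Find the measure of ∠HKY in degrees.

1. ∠KHZ = 52°  [same arc ZK]
2. ∠HMK = 107°  [linear pair at M on YK]
3. ∠HKY = 21°  [△KMH]

∠HKY = 21°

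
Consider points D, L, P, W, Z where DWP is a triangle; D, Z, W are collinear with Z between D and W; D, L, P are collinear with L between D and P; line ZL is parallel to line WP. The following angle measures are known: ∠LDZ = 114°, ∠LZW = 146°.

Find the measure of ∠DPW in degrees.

1. ∠DZL = 34°  [linear pair at Z on DW]
2. ∠DLZ = 32°  [△DZL]
3. ∠DPW = 32°  [ZL∥WP, corresponding at L]

∠DPW = 32°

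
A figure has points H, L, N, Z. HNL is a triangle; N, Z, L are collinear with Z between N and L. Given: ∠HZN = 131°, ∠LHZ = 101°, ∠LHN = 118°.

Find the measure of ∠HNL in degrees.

1. ∠HZL = 49°  [linear pair at Z on NL]
2. ∠HLZ = 30°  [△HZL]
3. ∠HLN = 30°  [Z on ray LN]
4. ∠HNL = 32°  [△HNL]

∠HNL = 32°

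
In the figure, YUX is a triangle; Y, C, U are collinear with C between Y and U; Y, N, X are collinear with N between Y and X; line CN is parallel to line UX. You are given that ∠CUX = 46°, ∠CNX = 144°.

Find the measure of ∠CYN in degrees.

1. ∠XUY = 46°  [C on ray UY]
2. ∠CNY = 36°  [linear pair at N on YX]
3. ∠NCY = 46°  [CN∥UX, corresponding at C]
4. ∠CYN = 98°  [△YCN]

∠CYN = 98°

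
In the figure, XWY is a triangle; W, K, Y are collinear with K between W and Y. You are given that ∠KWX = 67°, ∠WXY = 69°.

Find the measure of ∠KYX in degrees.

1. ∠XWY = 67°  [K on ray WY]
2. ∠WYX = 44°  [△XWY]
3. ∠KYX = 44°  [K on ray YW]

∠KYX = 44°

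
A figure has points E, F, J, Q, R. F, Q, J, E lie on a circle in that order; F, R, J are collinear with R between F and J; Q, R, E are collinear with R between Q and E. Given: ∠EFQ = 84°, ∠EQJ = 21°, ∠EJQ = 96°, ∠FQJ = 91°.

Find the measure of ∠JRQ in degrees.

∠JRQ = 133°

1. ∠JEQ = 63°  [△QJE]
2. ∠JFQ = 63°  [same arc QJ]
3. ∠FJQ = 26°  [△FQJ]
4. ∠JRQ = 133°  [△QRJ]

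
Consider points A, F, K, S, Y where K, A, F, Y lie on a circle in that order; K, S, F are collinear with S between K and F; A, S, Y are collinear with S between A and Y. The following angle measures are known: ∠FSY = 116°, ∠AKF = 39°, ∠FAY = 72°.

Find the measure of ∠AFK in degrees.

1. ∠ASK = 116°  [vertical angles at S]
2. ∠ASF = 64°  [linear pair at S on KF]
3. ∠AFK = 44°  [△ASF]

∠AFK = 44°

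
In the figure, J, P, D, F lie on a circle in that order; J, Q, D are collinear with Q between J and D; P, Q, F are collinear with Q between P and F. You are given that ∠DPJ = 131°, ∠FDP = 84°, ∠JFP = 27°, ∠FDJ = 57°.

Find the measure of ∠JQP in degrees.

∠JQP = 101°

1. ∠FJP = 96°  [cyclic JPDF, opposite ∠J+∠D]
2. ∠JDP = 27°  [same arc JP]
3. ∠FPJ = 57°  [△JPF]
4. ∠DJP = 22°  [△JPD]
5. ∠JQP = 101°  [△JQP]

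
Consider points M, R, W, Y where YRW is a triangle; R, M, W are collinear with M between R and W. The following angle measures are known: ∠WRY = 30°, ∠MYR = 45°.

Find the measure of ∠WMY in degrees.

∠WMY = 75°

1. ∠MRY = 30°  [M on ray RW]
2. ∠RMY = 105°  [△YRM]
3. ∠WMY = 75°  [linear pair at M on RW]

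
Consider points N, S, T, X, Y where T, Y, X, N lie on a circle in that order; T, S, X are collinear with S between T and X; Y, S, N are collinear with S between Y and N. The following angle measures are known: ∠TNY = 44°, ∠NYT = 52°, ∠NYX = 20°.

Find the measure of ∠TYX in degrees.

1. ∠NXT = 52°  [same arc TN]
2. ∠NTX = 20°  [same arc XN]
3. ∠TNX = 108°  [△TXN]
4. ∠TYX = 72°  [cyclic TYXN, opposite ∠Y+∠N]

∠TYX = 72°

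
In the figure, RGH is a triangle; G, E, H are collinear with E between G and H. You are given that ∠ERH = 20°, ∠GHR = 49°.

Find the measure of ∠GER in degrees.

1. ∠EHR = 49°  [E on ray HG]
2. ∠HER = 111°  [△REH]
3. ∠GER = 69°  [linear pair at E on GH]

∠GER = 69°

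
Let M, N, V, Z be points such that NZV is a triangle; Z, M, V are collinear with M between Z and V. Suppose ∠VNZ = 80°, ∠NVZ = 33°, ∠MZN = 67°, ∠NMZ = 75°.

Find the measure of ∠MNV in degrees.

∠MNV = 42°

1. ∠MVN = 33°  [M on ray VZ]
2. ∠NMV = 105°  [linear pair at M on ZV]
3. ∠MNV = 42°  [△NMV]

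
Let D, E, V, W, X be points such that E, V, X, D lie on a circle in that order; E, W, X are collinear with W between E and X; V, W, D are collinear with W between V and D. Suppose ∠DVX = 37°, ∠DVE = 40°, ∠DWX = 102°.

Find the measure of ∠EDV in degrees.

∠EDV = 65°

1. ∠DEX = 37°  [same arc XD]
2. ∠DWE = 78°  [linear pair at W on EX]
3. ∠EDV = 65°  [△EWD]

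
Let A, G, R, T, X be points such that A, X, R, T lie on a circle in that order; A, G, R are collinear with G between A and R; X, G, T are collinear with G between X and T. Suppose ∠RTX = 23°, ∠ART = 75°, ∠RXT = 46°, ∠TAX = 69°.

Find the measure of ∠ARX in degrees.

∠ARX = 36°

1. ∠AXT = 75°  [same arc AT]
2. ∠ATX = 36°  [△AXT]
3. ∠ARX = 36°  [same arc AX]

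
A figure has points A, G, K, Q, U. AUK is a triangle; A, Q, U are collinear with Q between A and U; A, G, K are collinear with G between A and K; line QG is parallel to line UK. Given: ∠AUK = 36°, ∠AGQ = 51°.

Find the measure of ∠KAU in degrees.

∠KAU = 93°

1. ∠AQG = 36°  [QG∥UK, corresponding at Q]
2. ∠GAQ = 93°  [△AQG]
3. ∠KAU = 93°  [Q on AU, G on AK]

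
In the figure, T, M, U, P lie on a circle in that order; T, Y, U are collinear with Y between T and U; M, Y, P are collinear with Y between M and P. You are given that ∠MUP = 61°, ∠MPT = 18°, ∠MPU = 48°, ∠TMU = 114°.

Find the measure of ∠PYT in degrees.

∠PYT = 91°

1. ∠PMU = 71°  [△MUP]
2. ∠PTU = 71°  [same arc UP]
3. ∠PYT = 91°  [△TYP]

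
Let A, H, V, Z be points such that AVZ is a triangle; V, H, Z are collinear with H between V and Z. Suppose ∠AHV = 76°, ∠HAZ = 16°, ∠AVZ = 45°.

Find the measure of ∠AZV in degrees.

1. ∠AHZ = 104°  [linear pair at H on VZ]
2. ∠AZH = 60°  [△AHZ]
3. ∠AZV = 60°  [H on ray ZV]

∠AZV = 60°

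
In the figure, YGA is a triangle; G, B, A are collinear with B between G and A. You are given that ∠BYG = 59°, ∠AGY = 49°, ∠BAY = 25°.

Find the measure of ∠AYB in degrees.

1. ∠BGY = 49°  [B on ray GA]
2. ∠GBY = 72°  [△YGB]
3. ∠ABY = 108°  [linear pair at B on GA]
4. ∠AYB = 47°  [△YBA]

∠AYB = 47°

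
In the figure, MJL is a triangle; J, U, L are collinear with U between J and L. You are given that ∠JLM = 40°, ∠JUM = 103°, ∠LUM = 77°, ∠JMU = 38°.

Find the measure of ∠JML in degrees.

1. ∠MJU = 39°  [△MJU]
2. ∠LJM = 39°  [U on ray JL]
3. ∠JML = 101°  [△MJL]

∠JML = 101°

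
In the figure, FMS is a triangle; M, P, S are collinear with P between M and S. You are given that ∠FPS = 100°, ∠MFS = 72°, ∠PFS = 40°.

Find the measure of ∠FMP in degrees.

∠FMP = 68°

1. ∠FSP = 40°  [△FPS]
2. ∠FSM = 40°  [P on ray SM]
3. ∠FMS = 68°  [△FMS]
4. ∠FMP = 68°  [P on ray MS]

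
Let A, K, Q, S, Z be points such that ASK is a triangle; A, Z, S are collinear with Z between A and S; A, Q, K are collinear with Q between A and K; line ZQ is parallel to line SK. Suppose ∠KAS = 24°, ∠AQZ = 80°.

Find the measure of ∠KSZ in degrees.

1. ∠QAZ = 24°  [Z on AS, Q on AK]
2. ∠AZQ = 76°  [△AZQ]
3. ∠QZS = 104°  [linear pair at Z on AS]
4. ∠KSZ = 76°  [ZQ∥SK, co-interior at S–Z]

∠KSZ = 76°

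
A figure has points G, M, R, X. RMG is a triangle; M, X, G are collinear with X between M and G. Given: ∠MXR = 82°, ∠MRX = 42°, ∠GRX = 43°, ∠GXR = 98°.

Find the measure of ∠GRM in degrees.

∠GRM = 85°

1. ∠RMX = 56°  [△RMX]
2. ∠RGX = 39°  [△RXG]
3. ∠GMR = 56°  [X on ray MG]
4. ∠MGR = 39°  [X on ray GM]
5. ∠GRM = 85°  [△RMG]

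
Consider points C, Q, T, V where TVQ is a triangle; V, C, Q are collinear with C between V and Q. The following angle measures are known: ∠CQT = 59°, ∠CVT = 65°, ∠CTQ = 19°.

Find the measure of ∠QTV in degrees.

1. ∠TQV = 59°  [C on ray QV]
2. ∠QVT = 65°  [C on ray VQ]
3. ∠QTV = 56°  [△TVQ]

∠QTV = 56°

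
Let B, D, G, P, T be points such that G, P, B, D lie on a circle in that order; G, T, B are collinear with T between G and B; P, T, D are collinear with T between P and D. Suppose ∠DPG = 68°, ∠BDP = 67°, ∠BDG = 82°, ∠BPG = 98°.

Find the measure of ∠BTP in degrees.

1. ∠DBG = 68°  [same arc GD]
2. ∠BGP = 67°  [same arc PB]
3. ∠BGD = 30°  [△GBD]
4. ∠GBP = 15°  [△GPB]
5. ∠BPD = 30°  [same arc BD]
6. ∠BTP = 135°  [△PTB]

∠BTP = 135°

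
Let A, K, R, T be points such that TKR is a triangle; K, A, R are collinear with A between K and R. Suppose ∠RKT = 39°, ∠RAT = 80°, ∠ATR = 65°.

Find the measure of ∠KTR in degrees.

∠KTR = 106°

1. ∠ART = 35°  [△TAR]
2. ∠KRT = 35°  [A on ray RK]
3. ∠KTR = 106°  [△TKR]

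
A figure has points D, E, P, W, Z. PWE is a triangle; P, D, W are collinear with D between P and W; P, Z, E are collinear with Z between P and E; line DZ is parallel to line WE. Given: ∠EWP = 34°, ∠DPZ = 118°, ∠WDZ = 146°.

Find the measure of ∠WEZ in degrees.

∠WEZ = 28°

1. ∠PDZ = 34°  [DZ∥WE, corresponding at D]
2. ∠DZP = 28°  [△PDZ]
3. ∠DZE = 152°  [linear pair at Z on PE]
4. ∠WEZ = 28°  [DZ∥WE, co-interior at E–Z]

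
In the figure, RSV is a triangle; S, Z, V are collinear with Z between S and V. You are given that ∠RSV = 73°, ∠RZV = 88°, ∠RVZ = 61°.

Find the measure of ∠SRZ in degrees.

1. ∠RSZ = 73°  [Z on ray SV]
2. ∠RZS = 92°  [linear pair at Z on SV]
3. ∠SRZ = 15°  [△RSZ]

∠SRZ = 15°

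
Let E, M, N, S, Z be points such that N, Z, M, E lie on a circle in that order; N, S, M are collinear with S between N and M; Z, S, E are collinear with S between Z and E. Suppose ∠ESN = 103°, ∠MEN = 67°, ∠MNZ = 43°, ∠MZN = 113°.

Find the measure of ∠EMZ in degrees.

1. ∠MSZ = 103°  [vertical angles at S]
2. ∠MEZ = 43°  [same arc ZM]
3. ∠NMZ = 24°  [△NZM]
4. ∠EZM = 53°  [△ZSM]
5. ∠EMZ = 84°  [△ZME]

∠EMZ = 84°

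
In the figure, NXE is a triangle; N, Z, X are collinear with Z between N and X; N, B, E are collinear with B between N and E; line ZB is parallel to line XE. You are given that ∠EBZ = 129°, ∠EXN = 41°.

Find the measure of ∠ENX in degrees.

∠ENX = 88°

1. ∠NBZ = 51°  [linear pair at B on NE]
2. ∠BZN = 41°  [ZB∥XE, corresponding at Z]
3. ∠BNZ = 88°  [△NZB]
4. ∠ENX = 88°  [Z on NX, B on NE]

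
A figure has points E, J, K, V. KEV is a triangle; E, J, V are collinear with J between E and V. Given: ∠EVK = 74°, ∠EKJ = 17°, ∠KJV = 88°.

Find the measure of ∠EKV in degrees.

∠EKV = 35°

1. ∠EJK = 92°  [linear pair at J on EV]
2. ∠JEK = 71°  [△KEJ]
3. ∠KEV = 71°  [J on ray EV]
4. ∠EKV = 35°  [△KEV]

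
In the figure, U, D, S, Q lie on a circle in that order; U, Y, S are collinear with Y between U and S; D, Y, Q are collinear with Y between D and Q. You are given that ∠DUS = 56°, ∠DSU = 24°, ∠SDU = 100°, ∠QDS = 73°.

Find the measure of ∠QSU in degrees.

∠QSU = 27°

1. ∠SQU = 80°  [cyclic UDSQ, opposite ∠D+∠Q]
2. ∠QUS = 73°  [same arc SQ]
3. ∠QSU = 27°  [△USQ]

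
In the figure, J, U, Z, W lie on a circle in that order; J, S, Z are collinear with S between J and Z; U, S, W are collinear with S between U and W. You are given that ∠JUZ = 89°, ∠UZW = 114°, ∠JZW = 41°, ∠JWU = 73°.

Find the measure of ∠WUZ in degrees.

1. ∠JWZ = 91°  [cyclic JUZW, opposite ∠U+∠W]
2. ∠WJZ = 48°  [△JZW]
3. ∠WUZ = 48°  [same arc ZW]

∠WUZ = 48°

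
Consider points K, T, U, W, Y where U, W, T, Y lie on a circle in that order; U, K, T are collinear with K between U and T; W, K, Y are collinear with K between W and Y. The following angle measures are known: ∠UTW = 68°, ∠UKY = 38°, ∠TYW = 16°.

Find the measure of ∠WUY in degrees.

∠WUY = 90°

1. ∠UYW = 68°  [same arc UW]
2. ∠TKW = 38°  [vertical angles at K]
3. ∠TUW = 16°  [same arc WT]
4. ∠UKW = 142°  [linear pair at K on UT]
5. ∠UWY = 22°  [△UKW]
6. ∠WUY = 90°  [△UWY]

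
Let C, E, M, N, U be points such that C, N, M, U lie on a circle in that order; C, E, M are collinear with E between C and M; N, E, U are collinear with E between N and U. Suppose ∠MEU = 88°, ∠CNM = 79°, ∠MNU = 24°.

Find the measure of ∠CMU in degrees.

1. ∠CUM = 101°  [cyclic CNMU, opposite ∠N+∠U]
2. ∠MCU = 24°  [same arc MU]
3. ∠CMU = 55°  [△CMU]

∠CMU = 55°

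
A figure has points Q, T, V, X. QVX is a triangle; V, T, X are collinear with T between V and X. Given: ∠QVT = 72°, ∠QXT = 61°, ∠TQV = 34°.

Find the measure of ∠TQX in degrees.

1. ∠QTV = 74°  [△QVT]
2. ∠QTX = 106°  [linear pair at T on VX]
3. ∠TQX = 13°  [△QTX]

∠TQX = 13°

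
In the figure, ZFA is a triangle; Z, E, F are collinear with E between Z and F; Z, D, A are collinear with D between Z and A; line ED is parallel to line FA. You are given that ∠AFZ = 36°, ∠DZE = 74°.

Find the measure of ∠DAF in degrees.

1. ∠DEZ = 36°  [ED∥FA, corresponding at E]
2. ∠EDZ = 70°  [△ZED]
3. ∠ADE = 110°  [linear pair at D on ZA]
4. ∠DAF = 70°  [ED∥FA, co-interior at A–D]

∠DAF = 70°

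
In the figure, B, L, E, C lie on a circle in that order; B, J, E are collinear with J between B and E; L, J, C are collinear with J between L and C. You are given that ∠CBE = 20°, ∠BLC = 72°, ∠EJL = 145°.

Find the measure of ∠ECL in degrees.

1. ∠BEC = 72°  [same arc BC]
2. ∠BJC = 145°  [vertical angles at J]
3. ∠CJE = 35°  [linear pair at J on BE]
4. ∠ECL = 73°  [△EJC]

∠ECL = 73°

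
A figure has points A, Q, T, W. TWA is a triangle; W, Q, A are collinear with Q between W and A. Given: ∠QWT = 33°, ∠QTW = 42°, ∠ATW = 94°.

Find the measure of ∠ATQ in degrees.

1. ∠TQW = 105°  [△TWQ]
2. ∠AWT = 33°  [Q on ray WA]
3. ∠TAW = 53°  [△TWA]
4. ∠AQT = 75°  [linear pair at Q on WA]
5. ∠QAT = 53°  [Q on ray AW]
6. ∠ATQ = 52°  [△TQA]

∠ATQ = 52°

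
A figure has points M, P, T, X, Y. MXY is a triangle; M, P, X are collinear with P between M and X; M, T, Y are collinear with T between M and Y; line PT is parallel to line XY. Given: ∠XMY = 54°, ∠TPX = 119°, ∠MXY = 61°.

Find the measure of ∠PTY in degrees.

1. ∠MYX = 65°  [△MXY]
2. ∠MTP = 65°  [PT∥XY, corresponding at T]
3. ∠PTY = 115°  [linear pair at T on MY]

∠PTY = 115°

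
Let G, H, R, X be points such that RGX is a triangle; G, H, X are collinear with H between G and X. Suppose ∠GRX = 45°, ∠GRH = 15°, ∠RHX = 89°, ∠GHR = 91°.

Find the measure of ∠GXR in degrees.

1. ∠HGR = 74°  [△RGH]
2. ∠RGX = 74°  [H on ray GX]
3. ∠GXR = 61°  [△RGX]

∠GXR = 61°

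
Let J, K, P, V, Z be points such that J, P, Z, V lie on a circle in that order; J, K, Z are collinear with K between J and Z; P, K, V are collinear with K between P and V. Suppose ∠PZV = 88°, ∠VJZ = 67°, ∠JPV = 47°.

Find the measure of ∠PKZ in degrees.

∠PKZ = 72°

1. ∠PJV = 92°  [cyclic JPZV, opposite ∠J+∠Z]
2. ∠VPZ = 67°  [same arc ZV]
3. ∠JVP = 41°  [△JPV]
4. ∠JZP = 41°  [same arc JP]
5. ∠PKZ = 72°  [△PKZ]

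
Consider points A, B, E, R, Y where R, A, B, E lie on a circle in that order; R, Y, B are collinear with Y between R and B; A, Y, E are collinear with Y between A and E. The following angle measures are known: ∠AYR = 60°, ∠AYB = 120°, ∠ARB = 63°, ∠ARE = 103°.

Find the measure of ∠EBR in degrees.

∠EBR = 57°

1. ∠BYE = 60°  [vertical angles at Y]
2. ∠AEB = 63°  [same arc AB]
3. ∠EBR = 57°  [△BYE]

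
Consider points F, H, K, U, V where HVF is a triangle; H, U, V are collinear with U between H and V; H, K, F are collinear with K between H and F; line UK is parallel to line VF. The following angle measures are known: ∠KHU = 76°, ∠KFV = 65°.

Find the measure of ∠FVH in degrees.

∠FVH = 39°

1. ∠FHV = 76°  [U on HV, K on HF]
2. ∠HFV = 65°  [K on ray FH]
3. ∠FVH = 39°  [△HVF]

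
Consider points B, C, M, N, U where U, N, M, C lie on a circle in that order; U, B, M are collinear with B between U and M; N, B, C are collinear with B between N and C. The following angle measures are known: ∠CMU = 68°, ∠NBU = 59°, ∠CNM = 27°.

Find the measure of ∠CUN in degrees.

1. ∠CNU = 68°  [same arc UC]
2. ∠CBM = 59°  [vertical angles at B]
3. ∠CUM = 27°  [same arc MC]
4. ∠CBU = 121°  [linear pair at B on UM]
5. ∠NCU = 32°  [△UBC]
6. ∠CUN = 80°  [△UNC]

∠CUN = 80°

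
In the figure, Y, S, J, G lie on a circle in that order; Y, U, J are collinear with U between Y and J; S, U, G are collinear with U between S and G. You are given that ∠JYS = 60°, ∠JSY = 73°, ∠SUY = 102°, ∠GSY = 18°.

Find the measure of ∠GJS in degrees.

∠GJS = 65°

1. ∠JGS = 60°  [same arc SJ]
2. ∠SJY = 47°  [△YSJ]
3. ∠JUS = 78°  [linear pair at U on YJ]
4. ∠GSJ = 55°  [△SUJ]
5. ∠GJS = 65°  [△SJG]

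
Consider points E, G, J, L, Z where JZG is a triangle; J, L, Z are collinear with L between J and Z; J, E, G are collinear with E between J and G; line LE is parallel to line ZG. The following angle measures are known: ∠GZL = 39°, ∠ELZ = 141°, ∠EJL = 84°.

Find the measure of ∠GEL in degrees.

∠GEL = 123°

1. ∠ELJ = 39°  [linear pair at L on JZ]
2. ∠JEL = 57°  [△JLE]
3. ∠GEL = 123°  [linear pair at E on JG]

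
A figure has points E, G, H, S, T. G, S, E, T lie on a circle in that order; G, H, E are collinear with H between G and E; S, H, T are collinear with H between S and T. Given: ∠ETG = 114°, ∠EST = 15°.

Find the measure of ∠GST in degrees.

∠GST = 51°

1. ∠EGT = 15°  [same arc ET]
2. ∠GET = 51°  [△GET]
3. ∠GST = 51°  [same arc GT]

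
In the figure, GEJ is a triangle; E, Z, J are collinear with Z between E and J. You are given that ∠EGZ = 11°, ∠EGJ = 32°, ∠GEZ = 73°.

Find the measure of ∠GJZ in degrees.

∠GJZ = 75°

1. ∠GEJ = 73°  [Z on ray EJ]
2. ∠EJG = 75°  [△GEJ]
3. ∠GJZ = 75°  [Z on ray JE]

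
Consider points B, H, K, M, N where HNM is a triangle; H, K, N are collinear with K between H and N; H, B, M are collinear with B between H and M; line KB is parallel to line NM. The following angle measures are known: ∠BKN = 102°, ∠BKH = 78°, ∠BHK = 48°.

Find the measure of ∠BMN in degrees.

1. ∠HBK = 54°  [△HKB]
2. ∠KBM = 126°  [linear pair at B on HM]
3. ∠BMN = 54°  [KB∥NM, co-interior at M–B]

∠BMN = 54°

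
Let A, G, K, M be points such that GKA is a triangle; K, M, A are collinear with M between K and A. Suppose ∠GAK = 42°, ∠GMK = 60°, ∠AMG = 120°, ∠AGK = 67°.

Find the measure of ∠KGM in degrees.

∠KGM = 49°

1. ∠AKG = 71°  [△GKA]
2. ∠GKM = 71°  [M on ray KA]
3. ∠KGM = 49°  [△GKM]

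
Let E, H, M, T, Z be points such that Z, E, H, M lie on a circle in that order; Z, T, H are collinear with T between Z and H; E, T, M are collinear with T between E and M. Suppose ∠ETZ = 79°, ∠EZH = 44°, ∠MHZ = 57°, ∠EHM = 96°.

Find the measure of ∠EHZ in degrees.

1. ∠ETH = 101°  [linear pair at T on ZH]
2. ∠EMH = 44°  [same arc EH]
3. ∠HEM = 40°  [△EHM]
4. ∠EHZ = 39°  [△ETH]

∠EHZ = 39°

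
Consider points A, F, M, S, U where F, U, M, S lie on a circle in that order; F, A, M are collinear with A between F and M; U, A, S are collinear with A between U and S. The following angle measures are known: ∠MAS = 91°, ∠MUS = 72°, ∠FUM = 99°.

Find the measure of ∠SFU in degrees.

∠SFU = 134°

1. ∠FAS = 89°  [linear pair at A on FM]
2. ∠MFS = 72°  [same arc MS]
3. ∠FSM = 81°  [cyclic FUMS, opposite ∠U+∠S]
4. ∠FSU = 19°  [△FAS]
5. ∠FMS = 27°  [△FMS]
6. ∠FUS = 27°  [same arc FS]
7. ∠SFU = 134°  [△FUS]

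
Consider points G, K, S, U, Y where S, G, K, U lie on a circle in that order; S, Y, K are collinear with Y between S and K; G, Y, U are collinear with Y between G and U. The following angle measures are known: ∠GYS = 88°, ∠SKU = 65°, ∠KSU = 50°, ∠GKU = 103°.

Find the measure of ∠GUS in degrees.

1. ∠SGU = 65°  [same arc SU]
2. ∠GSU = 77°  [cyclic SGKU, opposite ∠S+∠K]
3. ∠GUS = 38°  [△SGU]

∠GUS = 38°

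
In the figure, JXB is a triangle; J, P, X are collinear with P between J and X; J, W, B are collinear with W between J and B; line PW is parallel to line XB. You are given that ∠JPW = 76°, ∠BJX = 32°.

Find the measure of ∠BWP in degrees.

1. ∠BXJ = 76°  [PW∥XB, corresponding at P]
2. ∠JBX = 72°  [△JXB]
3. ∠JWP = 72°  [PW∥XB, corresponding at W]
4. ∠BWP = 108°  [linear pair at W on JB]

∠BWP = 108°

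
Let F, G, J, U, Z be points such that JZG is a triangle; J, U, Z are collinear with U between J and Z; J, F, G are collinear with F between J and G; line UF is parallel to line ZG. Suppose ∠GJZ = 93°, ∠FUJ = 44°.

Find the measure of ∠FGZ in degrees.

∠FGZ = 43°

1. ∠FJU = 93°  [U on JZ, F on JG]
2. ∠JFU = 43°  [△JUF]
3. ∠GFU = 137°  [linear pair at F on JG]
4. ∠FGZ = 43°  [UF∥ZG, co-interior at G–F]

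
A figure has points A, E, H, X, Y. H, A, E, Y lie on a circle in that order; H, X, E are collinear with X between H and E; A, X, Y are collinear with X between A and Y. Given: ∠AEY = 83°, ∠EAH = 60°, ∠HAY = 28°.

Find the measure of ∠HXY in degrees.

∠HXY = 93°

1. ∠AHY = 97°  [cyclic HAEY, opposite ∠H+∠E]
2. ∠EYH = 120°  [cyclic HAEY, opposite ∠A+∠Y]
3. ∠HEY = 28°  [same arc HY]
4. ∠AYH = 55°  [△HAY]
5. ∠EHY = 32°  [△HEY]
6. ∠HXY = 93°  [△HXY]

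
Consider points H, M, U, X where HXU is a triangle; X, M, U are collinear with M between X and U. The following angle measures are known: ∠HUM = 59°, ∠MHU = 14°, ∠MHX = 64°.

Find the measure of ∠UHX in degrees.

∠UHX = 78°

1. ∠HMU = 107°  [△HMU]
2. ∠HUX = 59°  [M on ray UX]
3. ∠HMX = 73°  [linear pair at M on XU]
4. ∠HXM = 43°  [△HXM]
5. ∠HXU = 43°  [M on ray XU]
6. ∠UHX = 78°  [△HXU]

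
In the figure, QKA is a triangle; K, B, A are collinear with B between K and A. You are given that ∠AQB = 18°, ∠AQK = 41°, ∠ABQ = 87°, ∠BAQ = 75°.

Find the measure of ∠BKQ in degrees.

1. ∠KAQ = 75°  [B on ray AK]
2. ∠AKQ = 64°  [△QKA]
3. ∠BKQ = 64°  [B on ray KA]

∠BKQ = 64°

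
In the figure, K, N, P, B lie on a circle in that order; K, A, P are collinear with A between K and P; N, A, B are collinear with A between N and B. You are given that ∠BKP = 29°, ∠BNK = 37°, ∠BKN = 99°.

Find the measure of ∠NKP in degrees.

1. ∠BNP = 29°  [same arc PB]
2. ∠BPN = 81°  [cyclic KNPB, opposite ∠K+∠P]
3. ∠NBP = 70°  [△NPB]
4. ∠NKP = 70°  [same arc NP]

∠NKP = 70°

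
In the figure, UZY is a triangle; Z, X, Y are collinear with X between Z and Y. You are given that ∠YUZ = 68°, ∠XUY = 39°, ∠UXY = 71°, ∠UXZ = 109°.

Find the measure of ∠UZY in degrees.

∠UZY = 42°

1. ∠UYX = 70°  [△UXY]
2. ∠UYZ = 70°  [X on ray YZ]
3. ∠UZY = 42°  [△UZY]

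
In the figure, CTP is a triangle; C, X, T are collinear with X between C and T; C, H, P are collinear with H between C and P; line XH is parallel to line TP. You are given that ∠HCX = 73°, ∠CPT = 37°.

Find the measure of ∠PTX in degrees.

∠PTX = 70°

1. ∠PCT = 73°  [X on CT, H on CP]
2. ∠CTP = 70°  [△CTP]
3. ∠PTX = 70°  [X on ray TC]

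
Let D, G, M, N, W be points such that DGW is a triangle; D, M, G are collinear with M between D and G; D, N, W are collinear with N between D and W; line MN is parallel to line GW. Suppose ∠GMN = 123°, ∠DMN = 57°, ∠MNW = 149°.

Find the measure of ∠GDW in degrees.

∠GDW = 92°

1. ∠DNM = 31°  [linear pair at N on DW]
2. ∠MDN = 92°  [△DMN]
3. ∠GDW = 92°  [M on DG, N on DW]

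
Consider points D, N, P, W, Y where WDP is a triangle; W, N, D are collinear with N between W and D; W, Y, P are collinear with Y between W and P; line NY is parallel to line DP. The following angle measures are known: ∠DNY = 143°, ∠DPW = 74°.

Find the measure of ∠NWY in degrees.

∠NWY = 69°

1. ∠WNY = 37°  [linear pair at N on WD]
2. ∠NYW = 74°  [NY∥DP, corresponding at Y]
3. ∠NWY = 69°  [△WNY]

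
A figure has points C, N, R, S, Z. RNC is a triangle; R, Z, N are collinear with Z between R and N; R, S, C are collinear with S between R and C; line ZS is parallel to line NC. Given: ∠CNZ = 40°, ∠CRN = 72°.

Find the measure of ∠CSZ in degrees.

∠CSZ = 112°

1. ∠CNR = 40°  [Z on ray NR]
2. ∠NCR = 68°  [△RNC]
3. ∠RSZ = 68°  [ZS∥NC, corresponding at S]
4. ∠CSZ = 112°  [linear pair at S on RC]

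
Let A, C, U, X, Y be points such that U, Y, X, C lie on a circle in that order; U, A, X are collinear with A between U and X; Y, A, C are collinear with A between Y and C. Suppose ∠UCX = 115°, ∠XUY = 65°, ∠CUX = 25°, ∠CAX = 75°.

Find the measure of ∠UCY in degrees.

∠UCY = 50°

1. ∠UYX = 65°  [cyclic UYXC, opposite ∠Y+∠C]
2. ∠UXY = 50°  [△UYX]
3. ∠UCY = 50°  [same arc UY]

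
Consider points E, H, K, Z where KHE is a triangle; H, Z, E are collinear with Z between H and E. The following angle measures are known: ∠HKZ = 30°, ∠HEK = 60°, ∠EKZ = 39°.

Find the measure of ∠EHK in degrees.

∠EHK = 51°

1. ∠KEZ = 60°  [Z on ray EH]
2. ∠EZK = 81°  [△KZE]
3. ∠HZK = 99°  [linear pair at Z on HE]
4. ∠KHZ = 51°  [△KHZ]
5. ∠EHK = 51°  [Z on ray HE]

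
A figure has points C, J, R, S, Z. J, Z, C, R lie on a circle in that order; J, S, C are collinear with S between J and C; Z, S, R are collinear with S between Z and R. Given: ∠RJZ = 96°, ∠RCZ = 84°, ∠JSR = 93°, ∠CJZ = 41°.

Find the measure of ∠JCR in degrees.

1. ∠CSR = 87°  [linear pair at S on JC]
2. ∠CRZ = 41°  [same arc ZC]
3. ∠JCR = 52°  [△CSR]

∠JCR = 52°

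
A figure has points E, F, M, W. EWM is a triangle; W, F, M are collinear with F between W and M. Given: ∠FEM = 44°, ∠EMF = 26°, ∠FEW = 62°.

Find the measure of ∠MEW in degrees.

1. ∠EFM = 110°  [△EFM]
2. ∠EMW = 26°  [F on ray MW]
3. ∠EFW = 70°  [linear pair at F on WM]
4. ∠EWF = 48°  [△EWF]
5. ∠EWM = 48°  [F on ray WM]
6. ∠MEW = 106°  [△EWM]

∠MEW = 106°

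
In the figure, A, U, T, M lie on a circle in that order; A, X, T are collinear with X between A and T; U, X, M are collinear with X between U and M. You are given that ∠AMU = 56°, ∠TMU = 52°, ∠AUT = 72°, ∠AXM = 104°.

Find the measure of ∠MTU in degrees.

∠MTU = 108°

1. ∠ATU = 56°  [same arc AU]
2. ∠TXU = 104°  [vertical angles at X]
3. ∠MUT = 20°  [△UXT]
4. ∠MTU = 108°  [△UTM]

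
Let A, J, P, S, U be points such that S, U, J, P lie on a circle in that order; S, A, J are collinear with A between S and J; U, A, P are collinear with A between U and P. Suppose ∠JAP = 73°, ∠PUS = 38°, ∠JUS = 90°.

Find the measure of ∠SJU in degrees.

∠SJU = 21°

1. ∠SAU = 73°  [vertical angles at A]
2. ∠JSU = 69°  [△SAU]
3. ∠SJU = 21°  [△SUJ]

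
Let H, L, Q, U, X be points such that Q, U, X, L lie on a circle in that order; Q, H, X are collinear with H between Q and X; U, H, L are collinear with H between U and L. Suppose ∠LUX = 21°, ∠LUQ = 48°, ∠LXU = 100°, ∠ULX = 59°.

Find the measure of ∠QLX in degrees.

∠QLX = 111°

1. ∠LQX = 21°  [same arc XL]
2. ∠LXQ = 48°  [same arc QL]
3. ∠QLX = 111°  [△QXL]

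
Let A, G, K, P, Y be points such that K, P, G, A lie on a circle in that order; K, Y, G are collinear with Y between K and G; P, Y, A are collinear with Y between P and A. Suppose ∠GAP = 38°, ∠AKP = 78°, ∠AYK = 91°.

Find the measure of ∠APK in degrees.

1. ∠GKP = 38°  [same arc PG]
2. ∠GYP = 91°  [vertical angles at Y]
3. ∠KYP = 89°  [linear pair at Y on KG]
4. ∠APK = 53°  [△KYP]

∠APK = 53°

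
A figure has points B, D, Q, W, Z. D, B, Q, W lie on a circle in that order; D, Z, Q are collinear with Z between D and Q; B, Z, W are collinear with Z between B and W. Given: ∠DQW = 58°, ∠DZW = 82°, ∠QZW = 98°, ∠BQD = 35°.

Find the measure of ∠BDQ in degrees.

1. ∠DBW = 58°  [same arc DW]
2. ∠BZD = 98°  [vertical angles at Z]
3. ∠BDQ = 24°  [△DZB]

∠BDQ = 24°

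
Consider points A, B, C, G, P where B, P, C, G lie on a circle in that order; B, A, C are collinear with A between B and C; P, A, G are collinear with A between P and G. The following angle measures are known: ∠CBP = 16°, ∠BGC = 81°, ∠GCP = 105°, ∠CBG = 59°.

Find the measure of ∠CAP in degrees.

1. ∠CGP = 16°  [same arc PC]
2. ∠BPC = 99°  [cyclic BPCG, opposite ∠P+∠G]
3. ∠CPG = 59°  [△PCG]
4. ∠BCP = 65°  [△BPC]
5. ∠CAP = 56°  [△PAC]

∠CAP = 56°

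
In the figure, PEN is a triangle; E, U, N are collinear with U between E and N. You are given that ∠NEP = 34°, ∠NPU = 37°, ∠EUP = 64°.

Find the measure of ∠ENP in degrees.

∠ENP = 27°

1. ∠NUP = 116°  [linear pair at U on EN]
2. ∠PNU = 27°  [△PUN]
3. ∠ENP = 27°  [U on ray NE]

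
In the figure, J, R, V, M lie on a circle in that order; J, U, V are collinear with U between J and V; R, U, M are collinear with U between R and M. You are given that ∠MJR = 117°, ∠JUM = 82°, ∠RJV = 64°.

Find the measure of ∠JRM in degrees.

∠JRM = 18°

1. ∠RUV = 82°  [vertical angles at U]
2. ∠JUR = 98°  [linear pair at U on JV]
3. ∠JRM = 18°  [△JUR]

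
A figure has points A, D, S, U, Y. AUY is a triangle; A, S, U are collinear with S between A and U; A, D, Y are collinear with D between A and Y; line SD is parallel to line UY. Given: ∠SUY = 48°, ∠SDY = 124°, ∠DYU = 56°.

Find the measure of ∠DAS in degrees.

1. ∠AUY = 48°  [S on ray UA]
2. ∠ADS = 56°  [linear pair at D on AY]
3. ∠ASD = 48°  [SD∥UY, corresponding at S]
4. ∠DAS = 76°  [△ASD]

∠DAS = 76°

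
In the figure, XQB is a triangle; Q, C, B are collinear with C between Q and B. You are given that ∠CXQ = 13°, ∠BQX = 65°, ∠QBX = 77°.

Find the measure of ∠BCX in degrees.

1. ∠CQX = 65°  [C on ray QB]
2. ∠QCX = 102°  [△XQC]
3. ∠BCX = 78°  [linear pair at C on QB]

∠BCX = 78°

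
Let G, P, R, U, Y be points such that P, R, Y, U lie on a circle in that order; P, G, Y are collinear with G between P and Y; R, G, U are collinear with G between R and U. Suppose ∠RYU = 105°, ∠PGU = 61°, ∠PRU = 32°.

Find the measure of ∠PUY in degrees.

1. ∠RPU = 75°  [cyclic PRYU, opposite ∠P+∠Y]
2. ∠PYU = 32°  [same arc PU]
3. ∠PUR = 73°  [△PRU]
4. ∠UPY = 46°  [△PGU]
5. ∠PUY = 102°  [△PYU]

∠PUY = 102°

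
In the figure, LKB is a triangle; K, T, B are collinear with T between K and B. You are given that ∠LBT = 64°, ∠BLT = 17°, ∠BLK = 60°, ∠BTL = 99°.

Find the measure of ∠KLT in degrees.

∠KLT = 43°

1. ∠KBL = 64°  [T on ray BK]
2. ∠BKL = 56°  [△LKB]
3. ∠KTL = 81°  [linear pair at T on KB]
4. ∠LKT = 56°  [T on ray KB]
5. ∠KLT = 43°  [△LKT]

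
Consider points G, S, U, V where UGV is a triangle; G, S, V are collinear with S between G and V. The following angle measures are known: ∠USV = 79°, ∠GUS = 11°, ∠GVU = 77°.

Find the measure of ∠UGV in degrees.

∠UGV = 68°

1. ∠GSU = 101°  [linear pair at S on GV]
2. ∠SGU = 68°  [△UGS]
3. ∠UGV = 68°  [S on ray GV]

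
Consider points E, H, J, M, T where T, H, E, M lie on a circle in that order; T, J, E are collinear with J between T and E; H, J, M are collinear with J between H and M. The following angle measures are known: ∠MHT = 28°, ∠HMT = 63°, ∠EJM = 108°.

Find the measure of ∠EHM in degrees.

1. ∠MET = 28°  [same arc TM]
2. ∠HTM = 89°  [△THM]
3. ∠EMH = 44°  [△EJM]
4. ∠HEM = 91°  [cyclic THEM, opposite ∠T+∠E]
5. ∠EHM = 45°  [△HEM]

∠EHM = 45°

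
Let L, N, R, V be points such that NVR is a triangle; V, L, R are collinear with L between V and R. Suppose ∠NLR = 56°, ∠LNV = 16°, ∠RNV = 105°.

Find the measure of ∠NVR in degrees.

1. ∠NLV = 124°  [linear pair at L on VR]
2. ∠LVN = 40°  [△NVL]
3. ∠NVR = 40°  [L on ray VR]

∠NVR = 40°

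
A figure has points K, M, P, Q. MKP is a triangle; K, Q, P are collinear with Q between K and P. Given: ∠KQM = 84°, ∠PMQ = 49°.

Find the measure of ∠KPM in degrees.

∠KPM = 35°

1. ∠MQP = 96°  [linear pair at Q on KP]
2. ∠MPQ = 35°  [△MQP]
3. ∠KPM = 35°  [Q on ray PK]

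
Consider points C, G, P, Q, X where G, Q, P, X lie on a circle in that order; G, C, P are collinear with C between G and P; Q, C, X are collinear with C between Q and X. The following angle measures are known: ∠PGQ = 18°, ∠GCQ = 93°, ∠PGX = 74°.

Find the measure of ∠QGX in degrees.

1. ∠PXQ = 18°  [same arc QP]
2. ∠PQX = 74°  [same arc PX]
3. ∠QPX = 88°  [△QPX]
4. ∠QGX = 92°  [cyclic GQPX, opposite ∠G+∠P]

∠QGX = 92°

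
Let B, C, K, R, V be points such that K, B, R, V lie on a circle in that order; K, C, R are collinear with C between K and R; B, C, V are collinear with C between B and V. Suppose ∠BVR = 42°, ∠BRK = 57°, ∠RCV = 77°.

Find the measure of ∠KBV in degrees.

1. ∠BKR = 42°  [same arc BR]
2. ∠BCK = 77°  [vertical angles at C]
3. ∠KBV = 61°  [△KCB]

∠KBV = 61°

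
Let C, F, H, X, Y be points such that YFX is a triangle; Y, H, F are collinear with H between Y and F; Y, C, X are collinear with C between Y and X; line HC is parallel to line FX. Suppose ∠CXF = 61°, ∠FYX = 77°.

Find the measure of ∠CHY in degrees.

1. ∠FXY = 61°  [C on ray XY]
2. ∠XFY = 42°  [△YFX]
3. ∠CHY = 42°  [HC∥FX, corresponding at H]

∠CHY = 42°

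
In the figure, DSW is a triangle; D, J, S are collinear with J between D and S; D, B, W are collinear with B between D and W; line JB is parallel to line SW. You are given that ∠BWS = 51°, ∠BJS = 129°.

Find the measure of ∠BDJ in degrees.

1. ∠DWS = 51°  [B on ray WD]
2. ∠BJD = 51°  [linear pair at J on DS]
3. ∠DBJ = 51°  [JB∥SW, corresponding at B]
4. ∠BDJ = 78°  [△DJB]

∠BDJ = 78°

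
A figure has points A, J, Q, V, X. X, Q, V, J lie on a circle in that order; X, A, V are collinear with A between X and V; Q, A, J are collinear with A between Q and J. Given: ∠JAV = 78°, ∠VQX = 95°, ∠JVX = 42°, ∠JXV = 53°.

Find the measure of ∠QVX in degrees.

∠QVX = 25°

1. ∠QAX = 78°  [vertical angles at A]
2. ∠JQV = 53°  [same arc VJ]
3. ∠QAV = 102°  [linear pair at A on XV]
4. ∠QVX = 25°  [△QAV]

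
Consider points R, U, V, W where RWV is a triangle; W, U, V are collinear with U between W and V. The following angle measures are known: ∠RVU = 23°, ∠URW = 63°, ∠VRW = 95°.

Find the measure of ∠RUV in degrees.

∠RUV = 125°

1. ∠RVW = 23°  [U on ray VW]
2. ∠RWV = 62°  [△RWV]
3. ∠RWU = 62°  [U on ray WV]
4. ∠RUW = 55°  [△RWU]
5. ∠RUV = 125°  [linear pair at U on WV]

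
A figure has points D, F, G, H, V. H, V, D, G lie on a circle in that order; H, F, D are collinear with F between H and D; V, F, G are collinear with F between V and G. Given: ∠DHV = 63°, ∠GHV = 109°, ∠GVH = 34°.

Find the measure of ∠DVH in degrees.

1. ∠HGV = 37°  [△HVG]
2. ∠HDV = 37°  [same arc HV]
3. ∠DVH = 80°  [△HVD]

∠DVH = 80°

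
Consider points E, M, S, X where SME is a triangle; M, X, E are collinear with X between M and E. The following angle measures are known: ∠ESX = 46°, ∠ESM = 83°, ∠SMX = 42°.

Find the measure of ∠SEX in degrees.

∠SEX = 55°

1. ∠EMS = 42°  [X on ray ME]
2. ∠MES = 55°  [△SME]
3. ∠SEX = 55°  [X on ray EM]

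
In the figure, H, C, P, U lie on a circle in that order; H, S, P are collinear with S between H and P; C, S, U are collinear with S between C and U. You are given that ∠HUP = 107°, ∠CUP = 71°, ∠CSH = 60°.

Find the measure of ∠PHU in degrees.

∠PHU = 24°

1. ∠HCP = 73°  [cyclic HCPU, opposite ∠C+∠U]
2. ∠CHP = 71°  [same arc CP]
3. ∠PSU = 60°  [vertical angles at S]
4. ∠CPH = 36°  [△HCP]
5. ∠HSU = 120°  [linear pair at S on HP]
6. ∠CUH = 36°  [same arc HC]
7. ∠PHU = 24°  [△HSU]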